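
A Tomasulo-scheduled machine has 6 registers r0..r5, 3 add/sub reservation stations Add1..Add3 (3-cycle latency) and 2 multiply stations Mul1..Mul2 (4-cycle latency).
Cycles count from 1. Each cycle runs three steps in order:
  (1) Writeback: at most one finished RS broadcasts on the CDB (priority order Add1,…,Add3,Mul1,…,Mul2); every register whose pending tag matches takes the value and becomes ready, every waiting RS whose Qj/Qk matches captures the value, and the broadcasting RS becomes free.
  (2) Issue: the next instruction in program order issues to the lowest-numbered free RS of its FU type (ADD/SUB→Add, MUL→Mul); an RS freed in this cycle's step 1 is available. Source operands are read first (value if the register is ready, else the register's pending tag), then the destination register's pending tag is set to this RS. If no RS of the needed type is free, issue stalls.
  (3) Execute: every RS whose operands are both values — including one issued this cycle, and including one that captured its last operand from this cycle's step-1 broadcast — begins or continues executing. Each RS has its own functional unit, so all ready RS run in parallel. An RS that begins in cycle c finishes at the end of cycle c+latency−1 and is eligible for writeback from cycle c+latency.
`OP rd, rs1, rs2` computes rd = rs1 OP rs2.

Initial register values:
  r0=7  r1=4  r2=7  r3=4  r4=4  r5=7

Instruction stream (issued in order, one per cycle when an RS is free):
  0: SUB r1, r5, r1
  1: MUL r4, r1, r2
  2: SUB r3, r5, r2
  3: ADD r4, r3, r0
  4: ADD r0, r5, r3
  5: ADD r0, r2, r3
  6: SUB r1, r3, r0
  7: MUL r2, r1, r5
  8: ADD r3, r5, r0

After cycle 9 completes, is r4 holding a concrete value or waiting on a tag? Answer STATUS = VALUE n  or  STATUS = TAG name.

STATUS = VALUE 7

  c1: issue SUB r1<-Add1  regs: r0:7,r1:Add1,r2:7,r3:4,r4:4,r5:7
  c2: issue MUL r4<-Mul1  regs: r0:7,r1:Add1,r2:7,r3:4,r4:Mul1,r5:7
  c3: issue SUB r3<-Add2  regs: r0:7,r1:Add1,r2:7,r3:Add2,r4:Mul1,r5:7
  c4: CDB Add1=3; issue ADD r4<-Add1  regs: r0:7,r1:3,r2:7,r3:Add2,r4:Add1,r5:7
  c5: issue ADD r0<-Add3  regs: r0:Add3,r1:3,r2:7,r3:Add2,r4:Add1,r5:7
  c6: CDB Add2=0; issue ADD r0<-Add2  regs: r0:Add2,r1:3,r2:7,r3:0,r4:Add1,r5:7
  c7: stall  regs: r0:Add2,r1:3,r2:7,r3:0,r4:Add1,r5:7
  c8: CDB Mul1=21; stall  regs: r0:Add2,r1:3,r2:7,r3:0,r4:Add1,r5:7
  c9: CDB Add1=7; issue SUB r1<-Add1  regs: r0:Add2,r1:Add1,r2:7,r3:0,r4:7,r5:7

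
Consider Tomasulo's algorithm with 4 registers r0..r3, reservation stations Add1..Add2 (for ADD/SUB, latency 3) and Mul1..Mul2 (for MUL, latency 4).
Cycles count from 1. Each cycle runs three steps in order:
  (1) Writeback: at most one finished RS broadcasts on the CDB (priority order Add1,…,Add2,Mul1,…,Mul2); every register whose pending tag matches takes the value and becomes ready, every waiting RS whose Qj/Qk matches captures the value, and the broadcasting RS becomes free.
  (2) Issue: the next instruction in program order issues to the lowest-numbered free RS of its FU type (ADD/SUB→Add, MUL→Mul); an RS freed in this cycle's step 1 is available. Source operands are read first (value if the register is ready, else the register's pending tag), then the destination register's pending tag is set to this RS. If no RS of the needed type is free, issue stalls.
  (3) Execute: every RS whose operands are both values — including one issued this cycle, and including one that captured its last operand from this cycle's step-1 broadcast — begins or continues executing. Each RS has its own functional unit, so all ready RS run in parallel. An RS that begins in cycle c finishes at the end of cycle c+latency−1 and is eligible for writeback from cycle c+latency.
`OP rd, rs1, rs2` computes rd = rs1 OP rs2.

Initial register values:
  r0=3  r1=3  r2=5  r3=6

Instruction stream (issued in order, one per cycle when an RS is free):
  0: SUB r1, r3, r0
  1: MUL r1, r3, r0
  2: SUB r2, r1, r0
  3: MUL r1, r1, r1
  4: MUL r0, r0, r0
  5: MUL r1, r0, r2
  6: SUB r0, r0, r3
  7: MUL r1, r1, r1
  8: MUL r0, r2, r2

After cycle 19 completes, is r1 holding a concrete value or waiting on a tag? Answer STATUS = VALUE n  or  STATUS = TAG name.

cycle 1: issue SUB r1<-Add1 // r0:3,r1:Add1,r2:5,r3:6
cycle 2: issue MUL r1<-Mul1 // r0:3,r1:Mul1,r2:5,r3:6
cycle 3: issue SUB r2<-Add2 // r0:3,r1:Mul1,r2:Add2,r3:6
cycle 4: CDB Add1=3; issue MUL r1<-Mul2 // r0:3,r1:Mul2,r2:Add2,r3:6
cycle 5: stall // r0:3,r1:Mul2,r2:Add2,r3:6
cycle 6: CDB Mul1=18; issue MUL r0<-Mul1 // r0:Mul1,r1:Mul2,r2:Add2,r3:6
cycle 7: stall // r0:Mul1,r1:Mul2,r2:Add2,r3:6
cycle 8: stall // r0:Mul1,r1:Mul2,r2:Add2,r3:6
cycle 9: CDB Add2=15; stall // r0:Mul1,r1:Mul2,r2:15,r3:6
cycle 10: CDB Mul1=9; issue MUL r1<-Mul1 // r0:9,r1:Mul1,r2:15,r3:6
cycle 11: CDB Mul2=324; issue SUB r0<-Add1 // r0:Add1,r1:Mul1,r2:15,r3:6
cycle 12: issue MUL r1<-Mul2 // r0:Add1,r1:Mul2,r2:15,r3:6
cycle 13: stall // r0:Add1,r1:Mul2,r2:15,r3:6
cycle 14: CDB Add1=3; stall // r0:3,r1:Mul2,r2:15,r3:6
cycle 15: CDB Mul1=135; issue MUL r0<-Mul1 // r0:Mul1,r1:Mul2,r2:15,r3:6
cycle 16: - // r0:Mul1,r1:Mul2,r2:15,r3:6
cycle 17: - // r0:Mul1,r1:Mul2,r2:15,r3:6
cycle 18: - // r0:Mul1,r1:Mul2,r2:15,r3:6
cycle 19: CDB Mul1=225 // r0:225,r1:Mul2,r2:15,r3:6

STATUS = TAG Mul2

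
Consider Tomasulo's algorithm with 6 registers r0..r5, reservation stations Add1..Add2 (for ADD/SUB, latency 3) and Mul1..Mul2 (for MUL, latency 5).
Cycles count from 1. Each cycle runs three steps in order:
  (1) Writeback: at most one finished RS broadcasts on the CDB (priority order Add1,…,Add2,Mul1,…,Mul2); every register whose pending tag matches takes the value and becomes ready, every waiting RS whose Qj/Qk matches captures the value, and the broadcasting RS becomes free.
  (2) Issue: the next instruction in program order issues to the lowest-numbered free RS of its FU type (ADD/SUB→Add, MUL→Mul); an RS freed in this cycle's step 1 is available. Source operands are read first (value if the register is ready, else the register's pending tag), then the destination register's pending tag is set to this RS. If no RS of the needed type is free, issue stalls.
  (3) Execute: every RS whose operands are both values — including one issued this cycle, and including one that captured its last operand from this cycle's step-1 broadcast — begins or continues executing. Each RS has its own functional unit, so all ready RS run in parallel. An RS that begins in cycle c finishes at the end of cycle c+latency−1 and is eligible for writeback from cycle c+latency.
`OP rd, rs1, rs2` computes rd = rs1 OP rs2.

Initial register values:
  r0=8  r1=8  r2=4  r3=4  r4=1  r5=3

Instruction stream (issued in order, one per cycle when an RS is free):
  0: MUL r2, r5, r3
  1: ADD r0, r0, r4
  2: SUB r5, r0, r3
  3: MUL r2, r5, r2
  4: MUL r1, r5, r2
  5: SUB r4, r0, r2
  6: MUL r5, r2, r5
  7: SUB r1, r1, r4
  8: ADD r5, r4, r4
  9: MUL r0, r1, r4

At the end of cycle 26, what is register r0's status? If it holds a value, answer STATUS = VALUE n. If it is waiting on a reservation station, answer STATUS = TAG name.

STATUS = VALUE -17901

cycle 1: issue MUL r2<-Mul1 // r0:8,r1:8,r2:Mul1,r3:4,r4:1,r5:3
cycle 2: issue ADD r0<-Add1 // r0:Add1,r1:8,r2:Mul1,r3:4,r4:1,r5:3
cycle 3: issue SUB r5<-Add2 // r0:Add1,r1:8,r2:Mul1,r3:4,r4:1,r5:Add2
cycle 4: issue MUL r2<-Mul2 // r0:Add1,r1:8,r2:Mul2,r3:4,r4:1,r5:Add2
cycle 5: CDB Add1=9; stall // r0:9,r1:8,r2:Mul2,r3:4,r4:1,r5:Add2
cycle 6: CDB Mul1=12; issue MUL r1<-Mul1 // r0:9,r1:Mul1,r2:Mul2,r3:4,r4:1,r5:Add2
cycle 7: issue SUB r4<-Add1 // r0:9,r1:Mul1,r2:Mul2,r3:4,r4:Add1,r5:Add2
cycle 8: CDB Add2=5; stall // r0:9,r1:Mul1,r2:Mul2,r3:4,r4:Add1,r5:5
cycle 9: stall // r0:9,r1:Mul1,r2:Mul2,r3:4,r4:Add1,r5:5
cycle 10: stall // r0:9,r1:Mul1,r2:Mul2,r3:4,r4:Add1,r5:5
cycle 11: stall // r0:9,r1:Mul1,r2:Mul2,r3:4,r4:Add1,r5:5
cycle 12: stall // r0:9,r1:Mul1,r2:Mul2,r3:4,r4:Add1,r5:5
cycle 13: CDB Mul2=60; issue MUL r5<-Mul2 // r0:9,r1:Mul1,r2:60,r3:4,r4:Add1,r5:Mul2
cycle 14: issue SUB r1<-Add2 // r0:9,r1:Add2,r2:60,r3:4,r4:Add1,r5:Mul2
cycle 15: stall // r0:9,r1:Add2,r2:60,r3:4,r4:Add1,r5:Mul2
cycle 16: CDB Add1=-51; issue ADD r5<-Add1 // r0:9,r1:Add2,r2:60,r3:4,r4:-51,r5:Add1
cycle 17: stall // r0:9,r1:Add2,r2:60,r3:4,r4:-51,r5:Add1
cycle 18: CDB Mul1=300; issue MUL r0<-Mul1 // r0:Mul1,r1:Add2,r2:60,r3:4,r4:-51,r5:Add1
cycle 19: CDB Add1=-102 // r0:Mul1,r1:Add2,r2:60,r3:4,r4:-51,r5:-102
cycle 20: CDB Mul2=300 // r0:Mul1,r1:Add2,r2:60,r3:4,r4:-51,r5:-102
cycle 21: CDB Add2=351 // r0:Mul1,r1:351,r2:60,r3:4,r4:-51,r5:-102
cycle 22: - // r0:Mul1,r1:351,r2:60,r3:4,r4:-51,r5:-102
cycle 23: - // r0:Mul1,r1:351,r2:60,r3:4,r4:-51,r5:-102
cycle 24: - // r0:Mul1,r1:351,r2:60,r3:4,r4:-51,r5:-102
cycle 25: - // r0:Mul1,r1:351,r2:60,r3:4,r4:-51,r5:-102
cycle 26: CDB Mul1=-17901 // r0:-17901,r1:351,r2:60,r3:4,r4:-51,r5:-102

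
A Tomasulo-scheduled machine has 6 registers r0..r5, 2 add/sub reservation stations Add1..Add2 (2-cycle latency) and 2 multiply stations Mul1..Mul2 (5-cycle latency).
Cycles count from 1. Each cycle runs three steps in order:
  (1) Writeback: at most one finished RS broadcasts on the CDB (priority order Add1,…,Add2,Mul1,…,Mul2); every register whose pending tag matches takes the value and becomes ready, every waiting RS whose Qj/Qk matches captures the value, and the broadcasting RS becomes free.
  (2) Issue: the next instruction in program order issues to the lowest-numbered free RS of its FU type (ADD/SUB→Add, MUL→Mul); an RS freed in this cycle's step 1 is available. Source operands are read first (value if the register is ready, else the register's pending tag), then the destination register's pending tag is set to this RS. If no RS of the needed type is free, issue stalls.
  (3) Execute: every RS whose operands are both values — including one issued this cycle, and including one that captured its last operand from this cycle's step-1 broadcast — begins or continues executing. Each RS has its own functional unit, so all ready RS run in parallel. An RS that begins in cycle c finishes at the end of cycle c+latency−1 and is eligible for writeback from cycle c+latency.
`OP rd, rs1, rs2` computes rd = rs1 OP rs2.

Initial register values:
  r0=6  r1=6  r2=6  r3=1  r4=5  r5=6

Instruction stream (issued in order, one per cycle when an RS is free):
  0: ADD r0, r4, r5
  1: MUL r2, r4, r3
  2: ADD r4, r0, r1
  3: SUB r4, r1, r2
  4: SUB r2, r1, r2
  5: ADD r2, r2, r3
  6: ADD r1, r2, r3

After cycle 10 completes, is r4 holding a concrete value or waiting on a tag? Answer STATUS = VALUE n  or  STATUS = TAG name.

STATUS = VALUE 1

c1: issue ADD r0<-Add1 | r0:Add1,r1:6,r2:6,r3:1,r4:5,r5:6
c2: issue MUL r2<-Mul1 | r0:Add1,r1:6,r2:Mul1,r3:1,r4:5,r5:6
c3: CDB Add1=11; issue ADD r4<-Add1 | r0:11,r1:6,r2:Mul1,r3:1,r4:Add1,r5:6
c4: issue SUB r4<-Add2 | r0:11,r1:6,r2:Mul1,r3:1,r4:Add2,r5:6
c5: CDB Add1=17; issue SUB r2<-Add1 | r0:11,r1:6,r2:Add1,r3:1,r4:Add2,r5:6
c6: stall | r0:11,r1:6,r2:Add1,r3:1,r4:Add2,r5:6
c7: CDB Mul1=5; stall | r0:11,r1:6,r2:Add1,r3:1,r4:Add2,r5:6
c8: stall | r0:11,r1:6,r2:Add1,r3:1,r4:Add2,r5:6
c9: CDB Add1=1; issue ADD r2<-Add1 | r0:11,r1:6,r2:Add1,r3:1,r4:Add2,r5:6
c10: CDB Add2=1; issue ADD r1<-Add2 | r0:11,r1:Add2,r2:Add1,r3:1,r4:1,r5:6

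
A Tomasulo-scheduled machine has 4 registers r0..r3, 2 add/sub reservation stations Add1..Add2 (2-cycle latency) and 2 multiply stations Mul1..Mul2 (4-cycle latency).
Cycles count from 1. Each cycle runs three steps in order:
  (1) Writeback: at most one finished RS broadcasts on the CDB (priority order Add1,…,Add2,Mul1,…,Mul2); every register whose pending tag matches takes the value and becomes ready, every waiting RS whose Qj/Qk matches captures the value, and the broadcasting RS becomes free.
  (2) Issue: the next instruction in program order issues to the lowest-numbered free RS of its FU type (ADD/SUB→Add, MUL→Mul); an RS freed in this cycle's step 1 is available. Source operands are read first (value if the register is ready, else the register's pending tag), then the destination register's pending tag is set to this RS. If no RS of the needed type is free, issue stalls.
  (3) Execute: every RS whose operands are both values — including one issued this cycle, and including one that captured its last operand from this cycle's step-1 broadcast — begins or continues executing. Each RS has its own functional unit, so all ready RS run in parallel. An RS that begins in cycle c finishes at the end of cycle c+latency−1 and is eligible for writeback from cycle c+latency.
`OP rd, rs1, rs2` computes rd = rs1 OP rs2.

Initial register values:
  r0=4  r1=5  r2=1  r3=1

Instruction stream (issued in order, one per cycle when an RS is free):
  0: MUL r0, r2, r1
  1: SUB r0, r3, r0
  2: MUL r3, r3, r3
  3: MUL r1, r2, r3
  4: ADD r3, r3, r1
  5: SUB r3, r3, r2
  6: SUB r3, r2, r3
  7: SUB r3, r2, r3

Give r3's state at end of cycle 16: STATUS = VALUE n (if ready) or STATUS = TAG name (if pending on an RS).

STATUS = TAG Add1

  c1: issue MUL r0<-Mul1  regs: r0:Mul1,r1:5,r2:1,r3:1
  c2: issue SUB r0<-Add1  regs: r0:Add1,r1:5,r2:1,r3:1
  c3: issue MUL r3<-Mul2  regs: r0:Add1,r1:5,r2:1,r3:Mul2
  c4: stall  regs: r0:Add1,r1:5,r2:1,r3:Mul2
  c5: CDB Mul1=5; issue MUL r1<-Mul1  regs: r0:Add1,r1:Mul1,r2:1,r3:Mul2
  c6: issue ADD r3<-Add2  regs: r0:Add1,r1:Mul1,r2:1,r3:Add2
  c7: CDB Add1=-4; issue SUB r3<-Add1  regs: r0:-4,r1:Mul1,r2:1,r3:Add1
  c8: CDB Mul2=1; stall  regs: r0:-4,r1:Mul1,r2:1,r3:Add1
  c9: stall  regs: r0:-4,r1:Mul1,r2:1,r3:Add1
  c10: stall  regs: r0:-4,r1:Mul1,r2:1,r3:Add1
  c11: stall  regs: r0:-4,r1:Mul1,r2:1,r3:Add1
  c12: CDB Mul1=1; stall  regs: r0:-4,r1:1,r2:1,r3:Add1
  c13: stall  regs: r0:-4,r1:1,r2:1,r3:Add1
  c14: CDB Add2=2; issue SUB r3<-Add2  regs: r0:-4,r1:1,r2:1,r3:Add2
  c15: stall  regs: r0:-4,r1:1,r2:1,r3:Add2
  c16: CDB Add1=1; issue SUB r3<-Add1  regs: r0:-4,r1:1,r2:1,r3:Add1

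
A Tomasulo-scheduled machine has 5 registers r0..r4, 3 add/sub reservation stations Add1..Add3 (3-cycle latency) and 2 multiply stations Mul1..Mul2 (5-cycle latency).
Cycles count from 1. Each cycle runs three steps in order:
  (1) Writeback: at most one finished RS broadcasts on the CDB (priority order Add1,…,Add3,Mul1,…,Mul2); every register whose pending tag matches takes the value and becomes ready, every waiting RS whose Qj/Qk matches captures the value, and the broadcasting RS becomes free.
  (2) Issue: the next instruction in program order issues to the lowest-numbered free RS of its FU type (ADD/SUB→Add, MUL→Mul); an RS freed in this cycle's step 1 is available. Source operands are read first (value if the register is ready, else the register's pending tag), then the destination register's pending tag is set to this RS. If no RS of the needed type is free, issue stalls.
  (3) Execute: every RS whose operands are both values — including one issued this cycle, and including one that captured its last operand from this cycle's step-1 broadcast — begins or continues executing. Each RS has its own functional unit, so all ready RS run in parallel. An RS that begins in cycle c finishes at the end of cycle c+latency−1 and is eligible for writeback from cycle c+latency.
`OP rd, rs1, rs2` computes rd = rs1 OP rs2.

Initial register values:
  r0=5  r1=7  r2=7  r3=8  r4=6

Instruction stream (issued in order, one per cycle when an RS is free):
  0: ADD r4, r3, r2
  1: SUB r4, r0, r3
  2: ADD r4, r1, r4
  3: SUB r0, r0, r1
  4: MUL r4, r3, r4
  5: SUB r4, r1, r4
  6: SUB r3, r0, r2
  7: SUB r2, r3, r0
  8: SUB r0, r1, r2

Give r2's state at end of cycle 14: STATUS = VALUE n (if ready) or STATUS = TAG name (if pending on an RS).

cycle 1: issue ADD r4<-Add1 // r0:5,r1:7,r2:7,r3:8,r4:Add1
cycle 2: issue SUB r4<-Add2 // r0:5,r1:7,r2:7,r3:8,r4:Add2
cycle 3: issue ADD r4<-Add3 // r0:5,r1:7,r2:7,r3:8,r4:Add3
cycle 4: CDB Add1=15; issue SUB r0<-Add1 // r0:Add1,r1:7,r2:7,r3:8,r4:Add3
cycle 5: CDB Add2=-3; issue MUL r4<-Mul1 // r0:Add1,r1:7,r2:7,r3:8,r4:Mul1
cycle 6: issue SUB r4<-Add2 // r0:Add1,r1:7,r2:7,r3:8,r4:Add2
cycle 7: CDB Add1=-2; issue SUB r3<-Add1 // r0:-2,r1:7,r2:7,r3:Add1,r4:Add2
cycle 8: CDB Add3=4; issue SUB r2<-Add3 // r0:-2,r1:7,r2:Add3,r3:Add1,r4:Add2
cycle 9: stall // r0:-2,r1:7,r2:Add3,r3:Add1,r4:Add2
cycle 10: CDB Add1=-9; issue SUB r0<-Add1 // r0:Add1,r1:7,r2:Add3,r3:-9,r4:Add2
cycle 11: - // r0:Add1,r1:7,r2:Add3,r3:-9,r4:Add2
cycle 12: - // r0:Add1,r1:7,r2:Add3,r3:-9,r4:Add2
cycle 13: CDB Add3=-7 // r0:Add1,r1:7,r2:-7,r3:-9,r4:Add2
cycle 14: CDB Mul1=32 // r0:Add1,r1:7,r2:-7,r3:-9,r4:Add2

STATUS = VALUE -7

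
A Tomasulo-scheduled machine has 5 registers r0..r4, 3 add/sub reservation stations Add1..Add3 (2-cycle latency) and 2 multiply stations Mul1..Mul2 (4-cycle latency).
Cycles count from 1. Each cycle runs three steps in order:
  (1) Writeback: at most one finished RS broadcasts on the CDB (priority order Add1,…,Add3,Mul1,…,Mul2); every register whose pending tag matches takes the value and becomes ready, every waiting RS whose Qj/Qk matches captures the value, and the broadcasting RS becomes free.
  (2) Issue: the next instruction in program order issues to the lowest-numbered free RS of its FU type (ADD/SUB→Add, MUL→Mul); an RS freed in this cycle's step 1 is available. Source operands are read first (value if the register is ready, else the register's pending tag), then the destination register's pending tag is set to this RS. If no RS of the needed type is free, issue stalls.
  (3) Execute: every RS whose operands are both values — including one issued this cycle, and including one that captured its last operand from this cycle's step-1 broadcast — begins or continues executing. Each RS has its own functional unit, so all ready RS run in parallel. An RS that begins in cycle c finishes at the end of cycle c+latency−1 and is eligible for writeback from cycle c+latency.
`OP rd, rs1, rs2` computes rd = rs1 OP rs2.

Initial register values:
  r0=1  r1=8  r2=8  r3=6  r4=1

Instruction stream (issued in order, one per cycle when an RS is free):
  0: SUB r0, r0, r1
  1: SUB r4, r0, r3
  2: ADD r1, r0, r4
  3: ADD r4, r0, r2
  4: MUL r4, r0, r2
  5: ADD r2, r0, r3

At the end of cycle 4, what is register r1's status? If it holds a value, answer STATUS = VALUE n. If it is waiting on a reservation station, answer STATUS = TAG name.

  c1: issue SUB r0<-Add1  regs: r0:Add1,r1:8,r2:8,r3:6,r4:1
  c2: issue SUB r4<-Add2  regs: r0:Add1,r1:8,r2:8,r3:6,r4:Add2
  c3: CDB Add1=-7; issue ADD r1<-Add1  regs: r0:-7,r1:Add1,r2:8,r3:6,r4:Add2
  c4: issue ADD r4<-Add3  regs: r0:-7,r1:Add1,r2:8,r3:6,r4:Add3

STATUS = TAG Add1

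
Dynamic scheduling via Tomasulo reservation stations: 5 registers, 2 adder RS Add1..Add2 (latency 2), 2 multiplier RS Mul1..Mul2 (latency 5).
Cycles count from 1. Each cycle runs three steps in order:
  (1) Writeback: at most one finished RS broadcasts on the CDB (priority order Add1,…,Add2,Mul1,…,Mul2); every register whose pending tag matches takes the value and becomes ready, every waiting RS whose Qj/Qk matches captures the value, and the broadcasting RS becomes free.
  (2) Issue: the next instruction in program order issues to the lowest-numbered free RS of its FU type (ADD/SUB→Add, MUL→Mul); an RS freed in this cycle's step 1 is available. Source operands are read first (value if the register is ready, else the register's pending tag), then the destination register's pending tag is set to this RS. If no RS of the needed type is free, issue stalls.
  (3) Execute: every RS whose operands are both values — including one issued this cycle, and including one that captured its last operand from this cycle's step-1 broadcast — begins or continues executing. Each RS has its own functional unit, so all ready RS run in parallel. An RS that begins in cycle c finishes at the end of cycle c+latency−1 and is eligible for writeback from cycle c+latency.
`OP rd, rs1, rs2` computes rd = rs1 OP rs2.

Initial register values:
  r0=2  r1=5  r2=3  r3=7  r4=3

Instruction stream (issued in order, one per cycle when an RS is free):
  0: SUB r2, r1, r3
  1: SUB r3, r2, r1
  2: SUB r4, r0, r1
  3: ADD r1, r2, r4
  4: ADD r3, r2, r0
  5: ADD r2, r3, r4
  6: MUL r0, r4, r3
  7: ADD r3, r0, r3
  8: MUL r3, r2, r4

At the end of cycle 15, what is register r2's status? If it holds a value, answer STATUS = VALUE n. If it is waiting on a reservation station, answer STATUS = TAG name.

c1: issue SUB r2<-Add1 | r0:2,r1:5,r2:Add1,r3:7,r4:3
c2: issue SUB r3<-Add2 | r0:2,r1:5,r2:Add1,r3:Add2,r4:3
c3: CDB Add1=-2; issue SUB r4<-Add1 | r0:2,r1:5,r2:-2,r3:Add2,r4:Add1
c4: stall | r0:2,r1:5,r2:-2,r3:Add2,r4:Add1
c5: CDB Add1=-3; issue ADD r1<-Add1 | r0:2,r1:Add1,r2:-2,r3:Add2,r4:-3
c6: CDB Add2=-7; issue ADD r3<-Add2 | r0:2,r1:Add1,r2:-2,r3:Add2,r4:-3
c7: CDB Add1=-5; issue ADD r2<-Add1 | r0:2,r1:-5,r2:Add1,r3:Add2,r4:-3
c8: CDB Add2=0; issue MUL r0<-Mul1 | r0:Mul1,r1:-5,r2:Add1,r3:0,r4:-3
c9: issue ADD r3<-Add2 | r0:Mul1,r1:-5,r2:Add1,r3:Add2,r4:-3
c10: CDB Add1=-3; issue MUL r3<-Mul2 | r0:Mul1,r1:-5,r2:-3,r3:Mul2,r4:-3
c11: - | r0:Mul1,r1:-5,r2:-3,r3:Mul2,r4:-3
c12: - | r0:Mul1,r1:-5,r2:-3,r3:Mul2,r4:-3
c13: CDB Mul1=0 | r0:0,r1:-5,r2:-3,r3:Mul2,r4:-3
c14: - | r0:0,r1:-5,r2:-3,r3:Mul2,r4:-3
c15: CDB Add2=0 | r0:0,r1:-5,r2:-3,r3:Mul2,r4:-3

STATUS = VALUE -3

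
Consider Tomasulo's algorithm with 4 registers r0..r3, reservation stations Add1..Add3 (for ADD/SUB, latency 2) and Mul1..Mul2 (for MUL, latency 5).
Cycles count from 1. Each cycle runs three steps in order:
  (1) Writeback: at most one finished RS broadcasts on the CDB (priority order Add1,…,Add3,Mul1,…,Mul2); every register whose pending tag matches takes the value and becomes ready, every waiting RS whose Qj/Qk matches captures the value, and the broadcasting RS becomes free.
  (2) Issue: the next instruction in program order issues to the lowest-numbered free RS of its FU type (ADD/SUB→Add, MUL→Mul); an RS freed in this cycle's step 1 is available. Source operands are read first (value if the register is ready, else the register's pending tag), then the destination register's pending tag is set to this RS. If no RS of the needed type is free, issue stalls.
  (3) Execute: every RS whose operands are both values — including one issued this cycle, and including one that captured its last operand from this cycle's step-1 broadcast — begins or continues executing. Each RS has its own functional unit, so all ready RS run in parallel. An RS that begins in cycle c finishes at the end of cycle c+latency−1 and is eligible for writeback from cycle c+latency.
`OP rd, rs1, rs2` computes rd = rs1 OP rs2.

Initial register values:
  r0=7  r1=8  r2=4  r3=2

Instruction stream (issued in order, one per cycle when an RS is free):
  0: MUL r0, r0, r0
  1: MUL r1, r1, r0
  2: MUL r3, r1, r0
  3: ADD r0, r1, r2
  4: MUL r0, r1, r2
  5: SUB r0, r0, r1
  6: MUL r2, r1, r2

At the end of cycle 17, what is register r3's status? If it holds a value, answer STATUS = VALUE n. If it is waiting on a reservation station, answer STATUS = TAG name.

STATUS = VALUE 19208

cycle 1: issue MUL r0<-Mul1 // r0:Mul1,r1:8,r2:4,r3:2
cycle 2: issue MUL r1<-Mul2 // r0:Mul1,r1:Mul2,r2:4,r3:2
cycle 3: stall // r0:Mul1,r1:Mul2,r2:4,r3:2
cycle 4: stall // r0:Mul1,r1:Mul2,r2:4,r3:2
cycle 5: stall // r0:Mul1,r1:Mul2,r2:4,r3:2
cycle 6: CDB Mul1=49; issue MUL r3<-Mul1 // r0:49,r1:Mul2,r2:4,r3:Mul1
cycle 7: issue ADD r0<-Add1 // r0:Add1,r1:Mul2,r2:4,r3:Mul1
cycle 8: stall // r0:Add1,r1:Mul2,r2:4,r3:Mul1
cycle 9: stall // r0:Add1,r1:Mul2,r2:4,r3:Mul1
cycle 10: stall // r0:Add1,r1:Mul2,r2:4,r3:Mul1
cycle 11: CDB Mul2=392; issue MUL r0<-Mul2 // r0:Mul2,r1:392,r2:4,r3:Mul1
cycle 12: issue SUB r0<-Add2 // r0:Add2,r1:392,r2:4,r3:Mul1
cycle 13: CDB Add1=396; stall // r0:Add2,r1:392,r2:4,r3:Mul1
cycle 14: stall // r0:Add2,r1:392,r2:4,r3:Mul1
cycle 15: stall // r0:Add2,r1:392,r2:4,r3:Mul1
cycle 16: CDB Mul1=19208; issue MUL r2<-Mul1 // r0:Add2,r1:392,r2:Mul1,r3:19208
cycle 17: CDB Mul2=1568 // r0:Add2,r1:392,r2:Mul1,r3:19208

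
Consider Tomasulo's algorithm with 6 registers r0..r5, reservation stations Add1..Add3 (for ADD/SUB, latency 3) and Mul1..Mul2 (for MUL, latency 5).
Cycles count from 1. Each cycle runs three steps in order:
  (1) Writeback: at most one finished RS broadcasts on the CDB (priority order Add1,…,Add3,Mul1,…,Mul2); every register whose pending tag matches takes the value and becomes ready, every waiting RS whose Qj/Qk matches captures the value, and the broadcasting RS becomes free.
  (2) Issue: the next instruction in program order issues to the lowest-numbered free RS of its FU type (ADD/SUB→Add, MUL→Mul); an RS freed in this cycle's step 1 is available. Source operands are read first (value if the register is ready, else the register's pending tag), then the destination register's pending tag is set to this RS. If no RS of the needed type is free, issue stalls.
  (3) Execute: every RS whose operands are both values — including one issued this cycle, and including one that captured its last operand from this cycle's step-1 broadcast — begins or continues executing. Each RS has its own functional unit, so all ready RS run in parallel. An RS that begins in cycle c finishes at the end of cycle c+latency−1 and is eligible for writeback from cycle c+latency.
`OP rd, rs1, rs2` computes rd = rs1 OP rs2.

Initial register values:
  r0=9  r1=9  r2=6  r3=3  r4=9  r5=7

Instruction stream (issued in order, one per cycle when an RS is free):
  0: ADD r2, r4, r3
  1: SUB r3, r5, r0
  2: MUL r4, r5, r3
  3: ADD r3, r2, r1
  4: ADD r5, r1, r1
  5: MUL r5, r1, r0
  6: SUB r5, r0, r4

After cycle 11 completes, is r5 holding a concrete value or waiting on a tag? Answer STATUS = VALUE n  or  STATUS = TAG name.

  c1: issue ADD r2<-Add1  regs: r0:9,r1:9,r2:Add1,r3:3,r4:9,r5:7
  c2: issue SUB r3<-Add2  regs: r0:9,r1:9,r2:Add1,r3:Add2,r4:9,r5:7
  c3: issue MUL r4<-Mul1  regs: r0:9,r1:9,r2:Add1,r3:Add2,r4:Mul1,r5:7
  c4: CDB Add1=12; issue ADD r3<-Add1  regs: r0:9,r1:9,r2:12,r3:Add1,r4:Mul1,r5:7
  c5: CDB Add2=-2; issue ADD r5<-Add2  regs: r0:9,r1:9,r2:12,r3:Add1,r4:Mul1,r5:Add2
  c6: issue MUL r5<-Mul2  regs: r0:9,r1:9,r2:12,r3:Add1,r4:Mul1,r5:Mul2
  c7: CDB Add1=21; issue SUB r5<-Add1  regs: r0:9,r1:9,r2:12,r3:21,r4:Mul1,r5:Add1
  c8: CDB Add2=18  regs: r0:9,r1:9,r2:12,r3:21,r4:Mul1,r5:Add1
  c9: -  regs: r0:9,r1:9,r2:12,r3:21,r4:Mul1,r5:Add1
  c10: CDB Mul1=-14  regs: r0:9,r1:9,r2:12,r3:21,r4:-14,r5:Add1
  c11: CDB Mul2=81  regs: r0:9,r1:9,r2:12,r3:21,r4:-14,r5:Add1

STATUS = TAG Add1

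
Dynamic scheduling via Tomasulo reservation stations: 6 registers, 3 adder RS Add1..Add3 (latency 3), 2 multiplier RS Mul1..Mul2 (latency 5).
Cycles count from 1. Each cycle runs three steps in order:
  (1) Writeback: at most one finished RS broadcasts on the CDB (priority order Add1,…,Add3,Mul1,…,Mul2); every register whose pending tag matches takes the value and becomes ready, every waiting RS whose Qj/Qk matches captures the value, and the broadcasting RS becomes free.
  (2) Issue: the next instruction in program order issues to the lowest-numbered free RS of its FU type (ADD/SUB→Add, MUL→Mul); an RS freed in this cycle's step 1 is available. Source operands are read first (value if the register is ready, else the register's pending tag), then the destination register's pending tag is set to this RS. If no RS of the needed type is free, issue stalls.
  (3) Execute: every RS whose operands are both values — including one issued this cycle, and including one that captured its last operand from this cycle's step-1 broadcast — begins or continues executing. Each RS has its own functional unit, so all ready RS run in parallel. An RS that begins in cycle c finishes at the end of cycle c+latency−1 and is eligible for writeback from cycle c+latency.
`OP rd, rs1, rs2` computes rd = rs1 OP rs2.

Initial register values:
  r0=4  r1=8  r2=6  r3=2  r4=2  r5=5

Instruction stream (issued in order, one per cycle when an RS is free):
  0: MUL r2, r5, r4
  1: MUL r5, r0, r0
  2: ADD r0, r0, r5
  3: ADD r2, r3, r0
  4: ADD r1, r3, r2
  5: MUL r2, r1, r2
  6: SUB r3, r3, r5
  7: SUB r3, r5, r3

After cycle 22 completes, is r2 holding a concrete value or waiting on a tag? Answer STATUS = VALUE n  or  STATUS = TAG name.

cycle 1: issue MUL r2<-Mul1 // r0:4,r1:8,r2:Mul1,r3:2,r4:2,r5:5
cycle 2: issue MUL r5<-Mul2 // r0:4,r1:8,r2:Mul1,r3:2,r4:2,r5:Mul2
cycle 3: issue ADD r0<-Add1 // r0:Add1,r1:8,r2:Mul1,r3:2,r4:2,r5:Mul2
cycle 4: issue ADD r2<-Add2 // r0:Add1,r1:8,r2:Add2,r3:2,r4:2,r5:Mul2
cycle 5: issue ADD r1<-Add3 // r0:Add1,r1:Add3,r2:Add2,r3:2,r4:2,r5:Mul2
cycle 6: CDB Mul1=10; issue MUL r2<-Mul1 // r0:Add1,r1:Add3,r2:Mul1,r3:2,r4:2,r5:Mul2
cycle 7: CDB Mul2=16; stall // r0:Add1,r1:Add3,r2:Mul1,r3:2,r4:2,r5:16
cycle 8: stall // r0:Add1,r1:Add3,r2:Mul1,r3:2,r4:2,r5:16
cycle 9: stall // r0:Add1,r1:Add3,r2:Mul1,r3:2,r4:2,r5:16
cycle 10: CDB Add1=20; issue SUB r3<-Add1 // r0:20,r1:Add3,r2:Mul1,r3:Add1,r4:2,r5:16
cycle 11: stall // r0:20,r1:Add3,r2:Mul1,r3:Add1,r4:2,r5:16
cycle 12: stall // r0:20,r1:Add3,r2:Mul1,r3:Add1,r4:2,r5:16
cycle 13: CDB Add1=-14; issue SUB r3<-Add1 // r0:20,r1:Add3,r2:Mul1,r3:Add1,r4:2,r5:16
cycle 14: CDB Add2=22 // r0:20,r1:Add3,r2:Mul1,r3:Add1,r4:2,r5:16
cycle 15: - // r0:20,r1:Add3,r2:Mul1,r3:Add1,r4:2,r5:16
cycle 16: CDB Add1=30 // r0:20,r1:Add3,r2:Mul1,r3:30,r4:2,r5:16
cycle 17: CDB Add3=24 // r0:20,r1:24,r2:Mul1,r3:30,r4:2,r5:16
cycle 18: - // r0:20,r1:24,r2:Mul1,r3:30,r4:2,r5:16
cycle 19: - // r0:20,r1:24,r2:Mul1,r3:30,r4:2,r5:16
cycle 20: - // r0:20,r1:24,r2:Mul1,r3:30,r4:2,r5:16
cycle 21: - // r0:20,r1:24,r2:Mul1,r3:30,r4:2,r5:16
cycle 22: CDB Mul1=528 // r0:20,r1:24,r2:528,r3:30,r4:2,r5:16

STATUS = VALUE 528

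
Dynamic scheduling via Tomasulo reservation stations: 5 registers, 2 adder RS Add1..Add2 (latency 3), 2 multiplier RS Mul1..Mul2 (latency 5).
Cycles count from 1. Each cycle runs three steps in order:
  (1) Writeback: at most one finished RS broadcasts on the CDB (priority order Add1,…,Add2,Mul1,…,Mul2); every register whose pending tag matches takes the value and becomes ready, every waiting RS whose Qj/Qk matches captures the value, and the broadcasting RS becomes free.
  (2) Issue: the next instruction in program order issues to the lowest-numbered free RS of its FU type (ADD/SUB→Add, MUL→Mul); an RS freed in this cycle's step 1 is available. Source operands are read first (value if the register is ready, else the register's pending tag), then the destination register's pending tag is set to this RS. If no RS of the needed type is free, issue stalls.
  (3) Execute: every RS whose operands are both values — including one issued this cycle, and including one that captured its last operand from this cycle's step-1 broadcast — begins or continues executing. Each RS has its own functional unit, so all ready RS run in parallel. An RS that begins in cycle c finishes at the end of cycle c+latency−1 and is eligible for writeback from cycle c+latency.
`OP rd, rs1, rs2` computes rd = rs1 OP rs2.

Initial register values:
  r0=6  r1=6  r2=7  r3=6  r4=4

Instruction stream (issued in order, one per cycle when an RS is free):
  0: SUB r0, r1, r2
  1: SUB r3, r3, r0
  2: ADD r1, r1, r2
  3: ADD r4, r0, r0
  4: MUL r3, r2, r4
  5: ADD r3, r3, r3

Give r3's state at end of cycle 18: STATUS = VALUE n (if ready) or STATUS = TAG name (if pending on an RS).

  c1: issue SUB r0<-Add1  regs: r0:Add1,r1:6,r2:7,r3:6,r4:4
  c2: issue SUB r3<-Add2  regs: r0:Add1,r1:6,r2:7,r3:Add2,r4:4
  c3: stall  regs: r0:Add1,r1:6,r2:7,r3:Add2,r4:4
  c4: CDB Add1=-1; issue ADD r1<-Add1  regs: r0:-1,r1:Add1,r2:7,r3:Add2,r4:4
  c5: stall  regs: r0:-1,r1:Add1,r2:7,r3:Add2,r4:4
  c6: stall  regs: r0:-1,r1:Add1,r2:7,r3:Add2,r4:4
  c7: CDB Add1=13; issue ADD r4<-Add1  regs: r0:-1,r1:13,r2:7,r3:Add2,r4:Add1
  c8: CDB Add2=7; issue MUL r3<-Mul1  regs: r0:-1,r1:13,r2:7,r3:Mul1,r4:Add1
  c9: issue ADD r3<-Add2  regs: r0:-1,r1:13,r2:7,r3:Add2,r4:Add1
  c10: CDB Add1=-2  regs: r0:-1,r1:13,r2:7,r3:Add2,r4:-2
  c11: -  regs: r0:-1,r1:13,r2:7,r3:Add2,r4:-2
  c12: -  regs: r0:-1,r1:13,r2:7,r3:Add2,r4:-2
  c13: -  regs: r0:-1,r1:13,r2:7,r3:Add2,r4:-2
  c14: -  regs: r0:-1,r1:13,r2:7,r3:Add2,r4:-2
  c15: CDB Mul1=-14  regs: r0:-1,r1:13,r2:7,r3:Add2,r4:-2
  c16: -  regs: r0:-1,r1:13,r2:7,r3:Add2,r4:-2
  c17: -  regs: r0:-1,r1:13,r2:7,r3:Add2,r4:-2
  c18: CDB Add2=-28  regs: r0:-1,r1:13,r2:7,r3:-28,r4:-2

STATUS = VALUE -28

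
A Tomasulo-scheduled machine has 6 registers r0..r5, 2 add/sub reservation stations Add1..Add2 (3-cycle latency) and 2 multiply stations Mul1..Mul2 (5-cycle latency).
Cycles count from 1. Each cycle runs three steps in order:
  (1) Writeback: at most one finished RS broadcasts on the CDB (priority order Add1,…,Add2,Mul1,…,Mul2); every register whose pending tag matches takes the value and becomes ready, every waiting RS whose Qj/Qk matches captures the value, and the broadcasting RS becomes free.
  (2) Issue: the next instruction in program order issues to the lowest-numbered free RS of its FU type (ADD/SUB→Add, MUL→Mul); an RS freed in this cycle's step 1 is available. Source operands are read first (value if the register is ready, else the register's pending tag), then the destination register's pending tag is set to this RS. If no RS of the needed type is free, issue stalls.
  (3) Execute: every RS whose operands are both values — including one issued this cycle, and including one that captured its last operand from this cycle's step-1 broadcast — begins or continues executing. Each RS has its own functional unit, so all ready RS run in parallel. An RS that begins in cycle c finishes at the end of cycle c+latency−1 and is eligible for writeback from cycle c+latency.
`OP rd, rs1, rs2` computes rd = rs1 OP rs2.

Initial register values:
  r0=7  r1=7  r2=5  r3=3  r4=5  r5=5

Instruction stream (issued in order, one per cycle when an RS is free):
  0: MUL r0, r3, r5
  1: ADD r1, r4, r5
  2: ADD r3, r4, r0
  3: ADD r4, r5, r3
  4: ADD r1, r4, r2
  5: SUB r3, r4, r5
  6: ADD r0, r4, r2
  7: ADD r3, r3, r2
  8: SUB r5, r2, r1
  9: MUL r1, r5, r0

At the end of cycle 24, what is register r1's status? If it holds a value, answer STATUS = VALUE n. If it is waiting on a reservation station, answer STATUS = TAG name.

  c1: issue MUL r0<-Mul1  regs: r0:Mul1,r1:7,r2:5,r3:3,r4:5,r5:5
  c2: issue ADD r1<-Add1  regs: r0:Mul1,r1:Add1,r2:5,r3:3,r4:5,r5:5
  c3: issue ADD r3<-Add2  regs: r0:Mul1,r1:Add1,r2:5,r3:Add2,r4:5,r5:5
  c4: stall  regs: r0:Mul1,r1:Add1,r2:5,r3:Add2,r4:5,r5:5
  c5: CDB Add1=10; issue ADD r4<-Add1  regs: r0:Mul1,r1:10,r2:5,r3:Add2,r4:Add1,r5:5
  c6: CDB Mul1=15; stall  regs: r0:15,r1:10,r2:5,r3:Add2,r4:Add1,r5:5
  c7: stall  regs: r0:15,r1:10,r2:5,r3:Add2,r4:Add1,r5:5
  c8: stall  regs: r0:15,r1:10,r2:5,r3:Add2,r4:Add1,r5:5
  c9: CDB Add2=20; issue ADD r1<-Add2  regs: r0:15,r1:Add2,r2:5,r3:20,r4:Add1,r5:5
  c10: stall  regs: r0:15,r1:Add2,r2:5,r3:20,r4:Add1,r5:5
  c11: stall  regs: r0:15,r1:Add2,r2:5,r3:20,r4:Add1,r5:5
  c12: CDB Add1=25; issue SUB r3<-Add1  regs: r0:15,r1:Add2,r2:5,r3:Add1,r4:25,r5:5
  c13: stall  regs: r0:15,r1:Add2,r2:5,r3:Add1,r4:25,r5:5
  c14: stall  regs: r0:15,r1:Add2,r2:5,r3:Add1,r4:25,r5:5
  c15: CDB Add1=20; issue ADD r0<-Add1  regs: r0:Add1,r1:Add2,r2:5,r3:20,r4:25,r5:5
  c16: CDB Add2=30; issue ADD r3<-Add2  regs: r0:Add1,r1:30,r2:5,r3:Add2,r4:25,r5:5
  c17: stall  regs: r0:Add1,r1:30,r2:5,r3:Add2,r4:25,r5:5
  c18: CDB Add1=30; issue SUB r5<-Add1  regs: r0:30,r1:30,r2:5,r3:Add2,r4:25,r5:Add1
  c19: CDB Add2=25; issue MUL r1<-Mul1  regs: r0:30,r1:Mul1,r2:5,r3:25,r4:25,r5:Add1
  c20: -  regs: r0:30,r1:Mul1,r2:5,r3:25,r4:25,r5:Add1
  c21: CDB Add1=-25  regs: r0:30,r1:Mul1,r2:5,r3:25,r4:25,r5:-25
  c22: -  regs: r0:30,r1:Mul1,r2:5,r3:25,r4:25,r5:-25
  c23: -  regs: r0:30,r1:Mul1,r2:5,r3:25,r4:25,r5:-25
  c24: -  regs: r0:30,r1:Mul1,r2:5,r3:25,r4:25,r5:-25

STATUS = TAG Mul1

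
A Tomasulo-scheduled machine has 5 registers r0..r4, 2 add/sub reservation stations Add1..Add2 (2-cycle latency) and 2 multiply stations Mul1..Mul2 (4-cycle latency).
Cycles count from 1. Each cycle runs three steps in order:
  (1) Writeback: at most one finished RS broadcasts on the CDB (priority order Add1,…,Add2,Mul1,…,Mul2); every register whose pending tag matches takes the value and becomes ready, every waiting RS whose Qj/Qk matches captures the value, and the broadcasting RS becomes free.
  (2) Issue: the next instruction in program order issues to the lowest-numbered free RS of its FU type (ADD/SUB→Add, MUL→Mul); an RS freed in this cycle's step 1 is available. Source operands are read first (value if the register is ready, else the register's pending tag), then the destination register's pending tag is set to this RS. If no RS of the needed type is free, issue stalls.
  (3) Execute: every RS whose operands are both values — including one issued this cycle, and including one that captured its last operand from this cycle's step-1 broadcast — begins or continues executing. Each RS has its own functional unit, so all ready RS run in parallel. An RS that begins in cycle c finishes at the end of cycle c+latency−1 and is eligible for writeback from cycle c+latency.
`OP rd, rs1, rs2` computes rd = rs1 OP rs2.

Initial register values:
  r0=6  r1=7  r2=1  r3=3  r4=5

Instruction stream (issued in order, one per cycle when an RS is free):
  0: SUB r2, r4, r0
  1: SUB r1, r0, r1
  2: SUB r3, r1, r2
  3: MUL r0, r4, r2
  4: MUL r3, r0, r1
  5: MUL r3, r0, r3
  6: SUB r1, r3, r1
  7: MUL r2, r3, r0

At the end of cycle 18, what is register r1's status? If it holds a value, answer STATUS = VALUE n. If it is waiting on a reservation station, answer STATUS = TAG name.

STATUS = VALUE -24

  c1: issue SUB r2<-Add1  regs: r0:6,r1:7,r2:Add1,r3:3,r4:5
  c2: issue SUB r1<-Add2  regs: r0:6,r1:Add2,r2:Add1,r3:3,r4:5
  c3: CDB Add1=-1; issue SUB r3<-Add1  regs: r0:6,r1:Add2,r2:-1,r3:Add1,r4:5
  c4: CDB Add2=-1; issue MUL r0<-Mul1  regs: r0:Mul1,r1:-1,r2:-1,r3:Add1,r4:5
  c5: issue MUL r3<-Mul2  regs: r0:Mul1,r1:-1,r2:-1,r3:Mul2,r4:5
  c6: CDB Add1=0; stall  regs: r0:Mul1,r1:-1,r2:-1,r3:Mul2,r4:5
  c7: stall  regs: r0:Mul1,r1:-1,r2:-1,r3:Mul2,r4:5
  c8: CDB Mul1=-5; issue MUL r3<-Mul1  regs: r0:-5,r1:-1,r2:-1,r3:Mul1,r4:5
  c9: issue SUB r1<-Add1  regs: r0:-5,r1:Add1,r2:-1,r3:Mul1,r4:5
  c10: stall  regs: r0:-5,r1:Add1,r2:-1,r3:Mul1,r4:5
  c11: stall  regs: r0:-5,r1:Add1,r2:-1,r3:Mul1,r4:5
  c12: CDB Mul2=5; issue MUL r2<-Mul2  regs: r0:-5,r1:Add1,r2:Mul2,r3:Mul1,r4:5
  c13: -  regs: r0:-5,r1:Add1,r2:Mul2,r3:Mul1,r4:5
  c14: -  regs: r0:-5,r1:Add1,r2:Mul2,r3:Mul1,r4:5
  c15: -  regs: r0:-5,r1:Add1,r2:Mul2,r3:Mul1,r4:5
  c16: CDB Mul1=-25  regs: r0:-5,r1:Add1,r2:Mul2,r3:-25,r4:5
  c17: -  regs: r0:-5,r1:Add1,r2:Mul2,r3:-25,r4:5
  c18: CDB Add1=-24  regs: r0:-5,r1:-24,r2:Mul2,r3:-25,r4:5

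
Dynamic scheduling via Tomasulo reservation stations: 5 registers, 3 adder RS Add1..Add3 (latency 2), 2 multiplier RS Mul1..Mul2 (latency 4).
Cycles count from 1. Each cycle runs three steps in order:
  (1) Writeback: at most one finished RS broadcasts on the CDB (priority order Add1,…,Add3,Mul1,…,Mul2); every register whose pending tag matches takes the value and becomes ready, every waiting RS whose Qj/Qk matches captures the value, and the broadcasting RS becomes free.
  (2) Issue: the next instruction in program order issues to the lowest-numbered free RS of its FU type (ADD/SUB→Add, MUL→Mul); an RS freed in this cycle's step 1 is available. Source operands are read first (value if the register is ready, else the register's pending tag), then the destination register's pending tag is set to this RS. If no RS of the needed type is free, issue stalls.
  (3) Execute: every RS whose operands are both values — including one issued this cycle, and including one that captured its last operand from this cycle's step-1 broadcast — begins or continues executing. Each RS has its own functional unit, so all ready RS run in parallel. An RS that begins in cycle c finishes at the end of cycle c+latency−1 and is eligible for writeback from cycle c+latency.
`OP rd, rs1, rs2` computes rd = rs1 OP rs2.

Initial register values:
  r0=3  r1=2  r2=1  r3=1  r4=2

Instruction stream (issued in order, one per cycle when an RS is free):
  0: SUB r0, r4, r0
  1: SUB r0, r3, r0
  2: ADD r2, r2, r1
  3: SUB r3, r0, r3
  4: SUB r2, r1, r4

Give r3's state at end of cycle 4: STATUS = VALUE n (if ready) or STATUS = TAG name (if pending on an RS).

STATUS = TAG Add3

c1: issue SUB r0<-Add1 | r0:Add1,r1:2,r2:1,r3:1,r4:2
c2: issue SUB r0<-Add2 | r0:Add2,r1:2,r2:1,r3:1,r4:2
c3: CDB Add1=-1; issue ADD r2<-Add1 | r0:Add2,r1:2,r2:Add1,r3:1,r4:2
c4: issue SUB r3<-Add3 | r0:Add2,r1:2,r2:Add1,r3:Add3,r4:2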